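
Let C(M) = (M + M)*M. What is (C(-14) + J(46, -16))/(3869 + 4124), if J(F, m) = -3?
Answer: 389/7993 ≈ 0.048668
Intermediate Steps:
C(M) = 2*M² (C(M) = (2*M)*M = 2*M²)
(C(-14) + J(46, -16))/(3869 + 4124) = (2*(-14)² - 3)/(3869 + 4124) = (2*196 - 3)/7993 = (392 - 3)*(1/7993) = 389*(1/7993) = 389/7993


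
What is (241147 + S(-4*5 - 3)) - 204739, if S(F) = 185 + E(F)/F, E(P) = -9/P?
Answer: 19357688/529 ≈ 36593.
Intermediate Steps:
S(F) = 185 - 9/F² (S(F) = 185 + (-9/F)/F = 185 - 9/F²)
(241147 + S(-4*5 - 3)) - 204739 = (241147 + (185 - 9/(-4*5 - 3)²)) - 204739 = (241147 + (185 - 9/(-20 - 3)²)) - 204739 = (241147 + (185 - 9/(-23)²)) - 204739 = (241147 + (185 - 9*1/529)) - 204739 = (241147 + (185 - 9/529)) - 204739 = (241147 + 97856/529) - 204739 = 127664619/529 - 204739 = 19357688/529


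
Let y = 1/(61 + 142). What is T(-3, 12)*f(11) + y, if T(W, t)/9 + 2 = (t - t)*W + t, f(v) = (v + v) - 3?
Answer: 347131/203 ≈ 1710.0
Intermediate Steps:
f(v) = -3 + 2*v (f(v) = 2*v - 3 = -3 + 2*v)
y = 1/203 ≈ 0.0049261
T(W, t) = -18 + 9*t (T(W, t) = -18 + 9*((t - t)*W + t) = -18 + 9*(0*W + t) = -18 + 9*(0 + t) = -18 + 9*t)
T(-3, 12)*f(11) + y = (-18 + 9*12)*(-3 + 2*11) + 1/203 = (-18 + 108)*(-3 + 22) + 1/203 = 90*19 + 1/203 = 1710 + 1/203 = 347131/203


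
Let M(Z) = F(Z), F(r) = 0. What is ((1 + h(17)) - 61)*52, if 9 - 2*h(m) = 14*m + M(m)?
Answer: -9074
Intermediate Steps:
M(Z) = 0
h(m) = 9/2 - 7*m (h(m) = 9/2 - (14*m + 0)/2 = 9/2 - 7*m)
((1 + h(17)) - 61)*52 = ((1 + (9/2 - 7*17)) - 61)*52 = ((1 + (9/2 - 119)) - 61)*52 = ((1 - 229/2) - 61)*52 = (-227/2 - 61)*52 = -349/2*52 = -9074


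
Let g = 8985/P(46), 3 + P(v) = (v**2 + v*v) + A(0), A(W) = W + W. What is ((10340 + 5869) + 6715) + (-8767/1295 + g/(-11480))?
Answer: 41166450213611/1796310040 ≈ 22917.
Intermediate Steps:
A(W) = 2*W
P(v) = -3 + 2*v**2 (P(v) = -3 + ((v**2 + v*v) + 2*0) = -3 + ((v**2 + v**2) + 0) = -3 + (2*v**2 + 0) = -3 + 2*v**2)
g = 8985/4229 (g = 8985/(-3 + 2*46**2) = 8985/(-3 + 2*2116) = 8985/(-3 + 4232) = 8985/4229 ≈ 2.1246)
((10340 + 5869) + 6715) + (-8767/1295 + g/(-11480)) = ((10340 + 5869) + 6715) + (-8767/1295 + (8985/4229)/(-11480)) = (16209 + 6715) + (-8767*1/1295 + (8985/4229)*(-1/11480)) = 22924 + (-8767/1295 - 1797/9709784) = 22924 - 12161143349/1796310040 = 41166450213611/1796310040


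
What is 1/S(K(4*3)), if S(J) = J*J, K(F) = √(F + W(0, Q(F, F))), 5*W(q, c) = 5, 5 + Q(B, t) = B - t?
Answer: 1/13 ≈ 0.076923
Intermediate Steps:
Q(B, t) = -5 + B - t (Q(B, t) = -5 + (B - t) = -5 + B - t)
W(q, c) = 1 (W(q, c) = (⅕)*5 = 1)
K(F) = √(1 + F) (K(F) = √(F + 1) = √(1 + F))
S(J) = J²
1/S(K(4*3)) = 1/((√(1 + 4*3))²) = 1/((√(1 + 12))²) = 1/((√13)²) = 1/13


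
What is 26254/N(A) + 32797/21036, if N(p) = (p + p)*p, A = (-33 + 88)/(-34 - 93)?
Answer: 4453954367713/63633900 ≈ 69993.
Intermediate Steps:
A = -55/127 (A = 55/(-127) = 55*(-1/127) = -55/127 ≈ -0.43307)
N(p) = 2*p² (N(p) = (2*p)*p = 2*p²)
26254/N(A) + 32797/21036 = 26254/((2*(-55/127)²)) + 32797/21036 = 26254/((2*(3025/16129))) + 32797*(1/21036) = 26254/(6050/16129) + 32797/21036 = 26254*(16129/6050) + 32797/21036 = 211725383/3025 + 32797/21036 = 4453954367713/63633900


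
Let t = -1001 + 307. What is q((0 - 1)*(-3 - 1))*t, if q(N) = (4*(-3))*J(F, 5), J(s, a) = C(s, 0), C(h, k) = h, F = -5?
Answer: -41640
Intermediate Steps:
t = -694
J(s, a) = s
q(N) = 60 (q(N) = (4*(-3))*(-5) = -12*(-5) = 60)
q((0 - 1)*(-3 - 1))*t = 60*(-694) = -41640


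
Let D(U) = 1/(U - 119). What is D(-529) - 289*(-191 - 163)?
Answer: 66294287/648 ≈ 1.0231e+5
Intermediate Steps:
D(U) = 1/(-119 + U)
D(-529) - 289*(-191 - 163) = 1/(-119 - 529) - 289*(-191 - 163) = 1/(-648) - 289*(-354) = -1/648 - 1*(-102306) = -1/648 + 102306 = 66294287/648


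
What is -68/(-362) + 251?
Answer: 45465/181 ≈ 251.19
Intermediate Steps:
-68/(-362) + 251 = -68*(-1/362) + 251 = 34/181 + 251 = 45465/181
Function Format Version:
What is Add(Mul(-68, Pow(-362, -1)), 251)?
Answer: Rational(45465, 181) ≈ 251.19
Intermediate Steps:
Add(Mul(-68, Pow(-362, -1)), 251) = Add(Mul(-68, Rational(-1, 362)), 251) = Add(Rational(34, 181), 251) = Rational(45465, 181)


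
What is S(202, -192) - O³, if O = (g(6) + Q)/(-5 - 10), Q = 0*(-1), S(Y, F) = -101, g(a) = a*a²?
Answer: 360623/125 ≈ 2885.0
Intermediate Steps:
g(a) = a³
Q = 0
O = -72/5 (O = (6³ + 0)/(-5 - 10) = (216 + 0)/(-15) = 216*(-1/15) = -72/5 ≈ -14.400)
S(202, -192) - O³ = -101 - (-72/5)³ = -101 - 1*(-373248/125) = -101 + 373248/125 = 360623/125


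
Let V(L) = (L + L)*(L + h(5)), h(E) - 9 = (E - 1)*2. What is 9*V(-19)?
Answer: 684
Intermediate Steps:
h(E) = 7 + 2*E (h(E) = 9 + (E - 1)*2 = 9 + (-1 + E)*2 = 9 + (-2 + 2*E) = 7 + 2*E)
V(L) = 2*L*(17 + L) (V(L) = (L + L)*(L + (7 + 2*5)) = (2*L)*(L + (7 + 10)) = (2*L)*(L + 17) = (2*L)*(17 + L) = 2*L*(17 + L))
9*V(-19) = 9*(2*(-19)*(17 - 19)) = 9*(2*(-19)*(-2)) = 9*76 = 684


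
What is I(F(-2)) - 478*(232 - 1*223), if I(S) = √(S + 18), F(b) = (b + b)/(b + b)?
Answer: -4302 + √19 ≈ -4297.6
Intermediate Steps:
F(b) = 1 (F(b) = (2*b)/((2*b)) = (2*b)*(1/(2*b)) = 1)
I(S) = √(18 + S)
I(F(-2)) - 478*(232 - 1*223) = √(18 + 1) - 478*(232 - 1*223) = √19 - 478*(232 - 223) = √19 - 478*9 = √19 - 4302 = -4302 + √19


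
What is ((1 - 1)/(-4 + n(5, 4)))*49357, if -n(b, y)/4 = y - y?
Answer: 0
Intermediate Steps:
n(b, y) = 0 (n(b, y) = -4*(y - y) = -4*0 = 0)
((1 - 1)/(-4 + n(5, 4)))*49357 = ((1 - 1)/(-4 + 0))*49357 = (0/(-4))*49357 = (0*(-¼))*49357 = 0*49357 = 0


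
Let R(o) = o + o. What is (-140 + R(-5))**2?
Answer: 22500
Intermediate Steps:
R(o) = 2*o
(-140 + R(-5))**2 = (-140 + 2*(-5))**2 = (-140 - 10)**2 = (-150)**2 = 22500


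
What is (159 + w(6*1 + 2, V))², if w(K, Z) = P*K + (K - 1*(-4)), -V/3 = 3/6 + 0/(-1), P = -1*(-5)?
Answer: 44521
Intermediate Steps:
P = 5
V = -3/2 (V = -3*(3/6 + 0/(-1)) = -3*(3*(⅙) + 0*(-1)) = -3*(½ + 0) = -3*½ = -3/2 ≈ -1.5000)
w(K, Z) = 4 + 6*K (w(K, Z) = 5*K + (K - 1*(-4)) = 5*K + (K + 4) = 5*K + (4 + K) = 4 + 6*K)
(159 + w(6*1 + 2, V))² = (159 + (4 + 6*(6*1 + 2)))² = (159 + (4 + 6*(6 + 2)))² = (159 + (4 + 6*8))² = (159 + (4 + 48))² = (159 + 52)² = 211² = 44521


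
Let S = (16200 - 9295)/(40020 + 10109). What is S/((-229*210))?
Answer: -1381/482140722 ≈ -2.8643e-6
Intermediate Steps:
S = 6905/50129 ≈ 0.13774
S/((-229*210)) = 6905/(50129*((-229*210))) = (6905/50129)/(-48090) = (6905/50129)*(-1/48090) = -1381/482140722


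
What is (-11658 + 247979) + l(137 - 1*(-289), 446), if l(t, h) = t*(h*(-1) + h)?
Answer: 236321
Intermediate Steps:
l(t, h) = 0 (l(t, h) = t*(-h + h) = t*0 = 0)
(-11658 + 247979) + l(137 - 1*(-289), 446) = (-11658 + 247979) + 0 = 236321 + 0 = 236321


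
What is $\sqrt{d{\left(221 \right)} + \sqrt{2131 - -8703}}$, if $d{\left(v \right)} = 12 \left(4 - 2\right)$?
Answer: $\sqrt{24 + \sqrt{10834}} \approx 11.318$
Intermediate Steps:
$d{\left(v \right)} = 24$ ($d{\left(v \right)} = 12 \left(4 - 2\right) = 12 \cdot 2 = 24$)
$\sqrt{d{\left(221 \right)} + \sqrt{2131 - -8703}} = \sqrt{24 + \sqrt{2131 - -8703}} = \sqrt{24 + \sqrt{2131 + \left(-2545 + 11248\right)}} = \sqrt{24 + \sqrt{2131 + 8703}} = \sqrt{24 + \sqrt{10834}}$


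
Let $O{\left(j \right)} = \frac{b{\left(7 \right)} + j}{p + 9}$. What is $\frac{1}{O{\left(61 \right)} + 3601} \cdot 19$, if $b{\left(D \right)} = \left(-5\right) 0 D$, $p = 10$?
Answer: $\frac{361}{68480} \approx 0.0052716$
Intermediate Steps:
$b{\left(D \right)} = 0$ ($b{\left(D \right)} = 0 D = 0$)
$O{\left(j \right)} = \frac{j}{19}$ ($O{\left(j \right)} = \frac{0 + j}{10 + 9} = \frac{j}{19}$)
$\frac{1}{O{\left(61 \right)} + 3601} \cdot 19 = \frac{1}{\frac{1}{19} \cdot 61 + 3601} \cdot 19 = \frac{1}{\frac{61}{19} + 3601} \cdot 19 = \frac{1}{\frac{68480}{19}} \cdot 19 = \frac{19}{68480} \cdot 19 = \frac{361}{68480}$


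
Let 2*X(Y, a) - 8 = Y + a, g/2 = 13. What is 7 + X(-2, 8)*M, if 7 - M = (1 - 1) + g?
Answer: -126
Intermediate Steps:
g = 26 (g = 2*13 = 26)
X(Y, a) = 4 + Y/2 + a/2 (X(Y, a) = 4 + (Y + a)/2 = 4 + (Y/2 + a/2) = 4 + Y/2 + a/2)
M = -19 (M = 7 - ((1 - 1) + 26) = 7 - (0 + 26) = 7 - 1*26 = 7 - 26 = -19)
7 + X(-2, 8)*M = 7 + (4 + (½)*(-2) + (½)*8)*(-19) = 7 + (4 - 1 + 4)*(-19) = 7 + 7*(-19) = 7 - 133 = -126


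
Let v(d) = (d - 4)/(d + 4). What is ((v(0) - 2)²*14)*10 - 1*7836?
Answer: -6576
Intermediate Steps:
v(d) = (-4 + d)/(4 + d)
((v(0) - 2)²*14)*10 - 1*7836 = (((-4 + 0)/(4 + 0) - 2)²*14)*10 - 1*7836 = ((-4/4 - 2)²*14)*10 - 7836 = (((¼)*(-4) - 2)²*14)*10 - 7836 = ((-1 - 2)²*14)*10 - 7836 = ((-3)²*14)*10 - 7836 = (9*14)*10 - 7836 = 126*10 - 7836 = 1260 - 7836 = -6576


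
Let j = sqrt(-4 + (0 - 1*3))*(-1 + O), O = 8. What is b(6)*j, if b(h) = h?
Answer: 42*I*sqrt(7) ≈ 111.12*I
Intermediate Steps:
j = 7*I*sqrt(7) (j = sqrt(-4 + (0 - 1*3))*(-1 + 8) = sqrt(-4 + (0 - 3))*7 = sqrt(-4 - 3)*7 = sqrt(-7)*7 = (I*sqrt(7))*7 = 7*I*sqrt(7) ≈ 18.52*I)
b(6)*j = 6*(7*I*sqrt(7)) = 42*I*sqrt(7)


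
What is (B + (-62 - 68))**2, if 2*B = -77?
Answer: 113569/4 ≈ 28392.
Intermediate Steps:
B = -77/2 (B = (1/2)*(-77) = -77/2 ≈ -38.500)
(B + (-62 - 68))**2 = (-77/2 + (-62 - 68))**2 = (-77/2 - 130)**2 = (-337/2)**2 = 113569/4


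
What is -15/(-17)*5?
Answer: 75/17 ≈ 4.4118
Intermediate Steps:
-15/(-17)*5 = -15*(-1/17)*5 = (15/17)*5 = 75/17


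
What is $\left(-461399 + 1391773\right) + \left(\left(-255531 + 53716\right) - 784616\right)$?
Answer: $-56057$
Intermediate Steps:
$\left(-461399 + 1391773\right) + \left(\left(-255531 + 53716\right) - 784616\right) = 930374 - 986431 = -56057$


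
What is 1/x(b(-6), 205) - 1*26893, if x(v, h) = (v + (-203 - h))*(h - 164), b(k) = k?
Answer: -456481783/16974 ≈ -26893.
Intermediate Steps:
x(v, h) = (-164 + h)*(-203 + v - h) (x(v, h) = (-203 + v - h)*(-164 + h) = (-164 + h)*(-203 + v - h))
1/x(b(-6), 205) - 1*26893 = 1/(33292 - 1*205**2 - 164*(-6) - 39*205 + 205*(-6)) - 1*26893 = 1/(33292 - 1*42025 + 984 - 7995 - 1230) - 26893 = 1/(33292 - 42025 + 984 - 7995 - 1230) - 26893 = 1/(-16974) - 26893 = -1/16974 - 26893 = -456481783/16974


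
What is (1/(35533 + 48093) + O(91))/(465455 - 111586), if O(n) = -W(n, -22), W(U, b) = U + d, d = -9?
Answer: -6857331/29592648994 ≈ -0.00023172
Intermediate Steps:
W(U, b) = -9 + U (W(U, b) = U - 9 = -9 + U)
O(n) = 9 - n (O(n) = -(-9 + n) = 9 - n)
(1/(35533 + 48093) + O(91))/(465455 - 111586) = (1/(35533 + 48093) + (9 - 1*91))/(465455 - 111586) = (1/83626 + (9 - 91))/353869 = (1/83626 - 82)*(1/353869) = -6857331/83626*1/353869 = -6857331/29592648994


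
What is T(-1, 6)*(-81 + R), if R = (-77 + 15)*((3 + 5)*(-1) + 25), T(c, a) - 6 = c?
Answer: -5675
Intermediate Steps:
T(c, a) = 6 + c
R = -1054 (R = -62*(8*(-1) + 25) = -62*(-8 + 25) = -62*17 = -1054)
T(-1, 6)*(-81 + R) = (6 - 1)*(-81 - 1054) = 5*(-1135) = -5675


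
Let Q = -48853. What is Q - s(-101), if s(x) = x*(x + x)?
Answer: -69255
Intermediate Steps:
s(x) = 2*x² (s(x) = x*(2*x) = 2*x²)
Q - s(-101) = -48853 - 2*(-101)² = -48853 - 2*10201 = -48853 - 1*20402 = -48853 - 20402 = -69255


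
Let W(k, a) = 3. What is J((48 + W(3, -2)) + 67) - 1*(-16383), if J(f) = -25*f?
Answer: 13433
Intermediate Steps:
J((48 + W(3, -2)) + 67) - 1*(-16383) = -25*((48 + 3) + 67) - 1*(-16383) = -25*(51 + 67) + 16383 = -25*118 + 16383 = -2950 + 16383 = 13433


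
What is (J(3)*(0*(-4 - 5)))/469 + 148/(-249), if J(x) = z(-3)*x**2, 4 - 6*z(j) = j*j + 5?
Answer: -148/249 ≈ -0.59438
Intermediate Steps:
z(j) = -1/6 - j**2/6 (z(j) = 2/3 - (j*j + 5)/6 = 2/3 - (j**2 + 5)/6 = 2/3 - (5 + j**2)/6 = 2/3 + (-5/6 - j**2/6) = -1/6 - j**2/6)
J(x) = -5*x**2/3 (J(x) = (-1/6 - 1/6*(-3)**2)*x**2 = (-1/6 - 1/6*9)*x**2 = (-1/6 - 3/2)*x**2 = -5*x**2/3)
(J(3)*(0*(-4 - 5)))/469 + 148/(-249) = ((-5/3*3**2)*(0*(-4 - 5)))/469 + 148/(-249) = ((-5/3*9)*(0*(-9)))*(1/469) + 148*(-1/249) = -15*0*(1/469) - 148/249 = 0*(1/469) - 148/249 = 0 - 148/249 = -148/249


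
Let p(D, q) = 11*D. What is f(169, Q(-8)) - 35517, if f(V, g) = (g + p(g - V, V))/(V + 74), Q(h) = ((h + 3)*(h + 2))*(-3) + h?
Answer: -8633666/243 ≈ -35530.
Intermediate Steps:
Q(h) = h - 3*(2 + h)*(3 + h) (Q(h) = ((3 + h)*(2 + h))*(-3) + h = ((2 + h)*(3 + h))*(-3) + h = -3*(2 + h)*(3 + h) + h = h - 3*(2 + h)*(3 + h))
f(V, g) = (-11*V + 12*g)/(74 + V) (f(V, g) = (g + 11*(g - V))/(V + 74) = (g + (-11*V + 11*g))/(74 + V) = (-11*V + 12*g)/(74 + V))
f(169, Q(-8)) - 35517 = (-11*169 + 12*(-18 - 14*(-8) - 3*(-8)²))/(74 + 169) - 35517 = (-1859 + 12*(-18 + 112 - 3*64))/243 - 35517 = (-1859 + 12*(-18 + 112 - 192))/243 - 35517 = (-1859 + 12*(-98))/243 - 35517 = (-1859 - 1176)/243 - 35517 = (1/243)*(-3035) - 35517 = -3035/243 - 35517 = -8633666/243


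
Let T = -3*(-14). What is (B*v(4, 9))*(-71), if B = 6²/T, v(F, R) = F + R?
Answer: -5538/7 ≈ -791.14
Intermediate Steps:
T = 42
B = 6/7 (B = 6²/42 = 36*(1/42) = 6/7 ≈ 0.85714)
(B*v(4, 9))*(-71) = (6*(4 + 9)/7)*(-71) = ((6/7)*13)*(-71) = (78/7)*(-71) = -5538/7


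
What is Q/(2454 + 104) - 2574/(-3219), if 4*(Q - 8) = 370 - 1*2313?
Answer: 6728553/10978936 ≈ 0.61286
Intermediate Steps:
Q = -1911/4 (Q = 8 + (370 - 1*2313)/4 = 8 + (370 - 2313)/4 = 8 + (¼)*(-1943) = 8 - 1943/4 = -1911/4 ≈ -477.75)
Q/(2454 + 104) - 2574/(-3219) = -1911/(4*(2454 + 104)) - 2574/(-3219) = -1911/4/2558 - 2574*(-1/3219) = -1911/4*1/2558 + 858/1073 = -1911/10232 + 858/1073 = 6728553/10978936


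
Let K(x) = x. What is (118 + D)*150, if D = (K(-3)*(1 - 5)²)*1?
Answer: 10500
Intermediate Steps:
D = -48 (D = -3*(1 - 5)²*1 = -3*(-4)²*1 = -3*16*1 = -48*1 = -48)
(118 + D)*150 = (118 - 48)*150 = 70*150 = 10500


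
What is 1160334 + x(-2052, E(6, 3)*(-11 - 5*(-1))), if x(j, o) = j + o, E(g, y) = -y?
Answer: 1158300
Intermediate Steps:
1160334 + x(-2052, E(6, 3)*(-11 - 5*(-1))) = 1160334 + (-2052 + (-1*3)*(-11 - 5*(-1))) = 1160334 + (-2052 - 3*(-11 + 5)) = 1160334 + (-2052 - 3*(-6)) = 1160334 + (-2052 + 18) = 1160334 - 2034 = 1158300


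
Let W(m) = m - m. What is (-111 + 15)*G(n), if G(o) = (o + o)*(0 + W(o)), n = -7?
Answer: 0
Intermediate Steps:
W(m) = 0
G(o) = 0 (G(o) = (o + o)*(0 + 0) = (2*o)*0 = 0)
(-111 + 15)*G(n) = (-111 + 15)*0 = -96*0 = 0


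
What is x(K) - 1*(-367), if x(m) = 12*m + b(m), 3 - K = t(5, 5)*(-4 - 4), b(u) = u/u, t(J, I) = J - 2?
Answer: 692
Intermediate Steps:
t(J, I) = -2 + J
b(u) = 1
K = 27 (K = 3 - (-2 + 5)*(-4 - 4) = 3 - 3*(-8) = 3 - 1*(-24) = 3 + 24 = 27)
x(m) = 1 + 12*m (x(m) = 12*m + 1 = 1 + 12*m)
x(K) - 1*(-367) = (1 + 12*27) - 1*(-367) = (1 + 324) + 367 = 325 + 367 = 692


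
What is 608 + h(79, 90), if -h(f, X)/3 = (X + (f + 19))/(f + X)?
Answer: 102188/169 ≈ 604.66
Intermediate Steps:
h(f, X) = -3*(19 + X + f)/(X + f) (h(f, X) = -3*(X + (f + 19))/(f + X) = -3*(X + (19 + f))/(X + f) = -3*(19 + X + f)/(X + f))
608 + h(79, 90) = 608 + 3*(-19 - 1*90 - 1*79)/(90 + 79) = 608 + 3*(-19 - 90 - 79)/169 = 608 + 3*(1/169)*(-188) = 608 - 564/169 = 102188/169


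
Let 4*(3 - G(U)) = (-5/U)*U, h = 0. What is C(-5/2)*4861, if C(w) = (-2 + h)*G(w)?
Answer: -82637/2 ≈ -41319.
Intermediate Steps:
G(U) = 17/4 (G(U) = 3 - (-5/U)*U/4 = 3 - ¼*(-5) = 3 + 5/4 = 17/4)
C(w) = -17/2 (C(w) = (-2 + 0)*(17/4) = -2*17/4 = -17/2)
C(-5/2)*4861 = -17/2*4861 = -82637/2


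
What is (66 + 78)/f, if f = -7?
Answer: -144/7 ≈ -20.571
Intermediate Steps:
(66 + 78)/f = (66 + 78)/(-7) = 144*(-⅐) = -144/7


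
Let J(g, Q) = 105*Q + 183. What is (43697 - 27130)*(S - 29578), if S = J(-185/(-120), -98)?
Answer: -657461395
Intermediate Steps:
J(g, Q) = 183 + 105*Q
S = -10107 (S = 183 + 105*(-98) = 183 - 10290 = -10107)
(43697 - 27130)*(S - 29578) = (43697 - 27130)*(-10107 - 29578) = 16567*(-39685) = -657461395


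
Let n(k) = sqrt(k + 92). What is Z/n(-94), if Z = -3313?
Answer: 3313*I*sqrt(2)/2 ≈ 2342.6*I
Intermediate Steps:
n(k) = sqrt(92 + k)
Z/n(-94) = -3313/sqrt(92 - 94) = -3313*(-I*sqrt(2)/2) = -(-3313)*I*sqrt(2)/2 = 3313*I*sqrt(2)/2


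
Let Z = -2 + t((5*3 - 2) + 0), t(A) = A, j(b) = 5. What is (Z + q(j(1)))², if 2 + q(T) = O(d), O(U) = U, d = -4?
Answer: 25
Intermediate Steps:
q(T) = -6 (q(T) = -2 - 4 = -6)
Z = 11 (Z = -2 + ((5*3 - 2) + 0) = -2 + ((15 - 2) + 0) = -2 + (13 + 0) = -2 + 13 = 11)
(Z + q(j(1)))² = (11 - 6)² = 5² = 25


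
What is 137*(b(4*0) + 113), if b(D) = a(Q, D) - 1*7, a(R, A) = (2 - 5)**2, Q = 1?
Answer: 15755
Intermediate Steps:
a(R, A) = 9 (a(R, A) = (-3)**2 = 9)
b(D) = 2 (b(D) = 9 - 1*7 = 9 - 7 = 2)
137*(b(4*0) + 113) = 137*(2 + 113) = 137*115 = 15755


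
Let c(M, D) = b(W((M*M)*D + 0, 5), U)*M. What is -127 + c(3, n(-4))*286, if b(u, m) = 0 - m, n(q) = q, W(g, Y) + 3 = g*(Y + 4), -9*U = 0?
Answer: -127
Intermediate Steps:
U = 0 (U = -⅑*0 = 0)
W(g, Y) = -3 + g*(4 + Y) (W(g, Y) = -3 + g*(Y + 4) = -3 + g*(4 + Y))
b(u, m) = -m
c(M, D) = 0 (c(M, D) = (-1*0)*M = 0*M = 0)
-127 + c(3, n(-4))*286 = -127 + 0*286 = -127 + 0 = -127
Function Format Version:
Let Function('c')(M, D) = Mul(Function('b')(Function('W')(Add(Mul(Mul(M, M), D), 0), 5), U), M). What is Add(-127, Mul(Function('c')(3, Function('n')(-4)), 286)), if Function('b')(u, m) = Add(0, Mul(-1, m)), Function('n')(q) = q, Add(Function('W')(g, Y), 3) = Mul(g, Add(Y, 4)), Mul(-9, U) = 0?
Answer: -127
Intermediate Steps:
U = 0 (U = Mul(Rational(-1, 9), 0) = 0)
Function('W')(g, Y) = Add(-3, Mul(g, Add(4, Y))) (Function('W')(g, Y) = Add(-3, Mul(g, Add(Y, 4))) = Add(-3, Mul(g, Add(4, Y))))
Function('b')(u, m) = Mul(-1, m)
Function('c')(M, D) = 0 (Function('c')(M, D) = Mul(Mul(-1, 0), M) = Mul(0, M) = 0)
Add(-127, Mul(Function('c')(3, Function('n')(-4)), 286)) = Add(-127, Mul(0, 286)) = Add(-127, 0) = -127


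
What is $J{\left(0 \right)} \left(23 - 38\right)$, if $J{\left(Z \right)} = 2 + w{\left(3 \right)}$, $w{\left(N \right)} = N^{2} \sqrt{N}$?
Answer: $-30 - 135 \sqrt{3} \approx -263.83$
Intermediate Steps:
$w{\left(N \right)} = N^{\frac{5}{2}}$
$J{\left(Z \right)} = 2 + 9 \sqrt{3}$ ($J{\left(Z \right)} = 2 + 3^{\frac{5}{2}} = 2 + 9 \sqrt{3}$)
$J{\left(0 \right)} \left(23 - 38\right) = \left(2 + 9 \sqrt{3}\right) \left(23 - 38\right) = \left(2 + 9 \sqrt{3}\right) \left(-15\right) = -30 - 135 \sqrt{3}$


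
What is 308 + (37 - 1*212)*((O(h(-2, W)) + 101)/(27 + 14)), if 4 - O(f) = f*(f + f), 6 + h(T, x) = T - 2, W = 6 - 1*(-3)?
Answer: 29253/41 ≈ 713.49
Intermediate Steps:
W = 9 (W = 6 + 3 = 9)
h(T, x) = -8 + T (h(T, x) = -6 + (T - 2) = -6 + (-2 + T) = -8 + T)
O(f) = 4 - 2*f² (O(f) = 4 - f*(f + f) = 4 - f*2*f = 4 - 2*f²)
308 + (37 - 1*212)*((O(h(-2, W)) + 101)/(27 + 14)) = 308 + (37 - 1*212)*(((4 - 2*(-8 - 2)²) + 101)/(27 + 14)) = 308 + (37 - 212)*(((4 - 2*(-10)²) + 101)/41) = 308 - 175*((4 - 2*100) + 101)/41 = 308 - 175*((4 - 200) + 101)/41 = 308 - 175*(-196 + 101)/41 = 308 - (-16625)/41 = 308 - 175*(-95/41) = 308 + 16625/41 = 29253/41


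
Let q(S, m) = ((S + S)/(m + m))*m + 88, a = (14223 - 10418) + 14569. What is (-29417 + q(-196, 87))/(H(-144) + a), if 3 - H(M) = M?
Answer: -29525/18521 ≈ -1.5941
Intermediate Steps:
a = 18374 (a = 3805 + 14569 = 18374)
H(M) = 3 - M
q(S, m) = 88 + S (q(S, m) = ((2*S)/((2*m)))*m + 88 = ((2*S)*(1/(2*m)))*m + 88 = (S/m)*m + 88 = S + 88 = 88 + S)
(-29417 + q(-196, 87))/(H(-144) + a) = (-29417 + (88 - 196))/((3 - 1*(-144)) + 18374) = (-29417 - 108)/((3 + 144) + 18374) = -29525/(147 + 18374) = -29525/18521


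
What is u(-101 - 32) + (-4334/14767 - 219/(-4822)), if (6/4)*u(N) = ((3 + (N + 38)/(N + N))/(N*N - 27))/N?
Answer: -217849057714682/878153235349971 ≈ -0.24808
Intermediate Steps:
u(N) = 2*(3 + (38 + N)/(2*N))/(3*N*(-27 + N²)) (u(N) = 2*(((3 + (N + 38)/(N + N))/(N*N - 27))/N)/3 = 2*(((3 + (38 + N)/((2*N)))/(N² - 27))/N)/3 = 2*(((3 + (38 + N)*(1/(2*N)))/(-27 + N²))/N)/3 = 2*(((3 + (38 + N)/(2*N))/(-27 + N²))/N)/3 = 2*((3 + (38 + N)/(2*N))/(N*(-27 + N²)))/3 = 2*(3 + (38 + N)/(2*N))/(3*N*(-27 + N²)))
u(-101 - 32) + (-4334/14767 - 219/(-4822)) = (38 + 7*(-101 - 32))/(3*(-101 - 32)²*(-27 + (-101 - 32)²)) + (-4334/14767 - 219/(-4822)) = (⅓)*(38 + 7*(-133))/((-133)²*(-27 + (-133)²)) + (-4334*1/14767 - 219*(-1/4822)) = (⅓)*(1/17689)*(38 - 931)/(-27 + 17689) + (-4334/14767 + 219/4822) = (⅓)*(1/17689)*(-893)/17662 - 17664575/71206474 = (⅓)*(1/17689)*(1/17662)*(-893) - 17664575/71206474 = -47/49329966 - 17664575/71206474 = -217849057714682/878153235349971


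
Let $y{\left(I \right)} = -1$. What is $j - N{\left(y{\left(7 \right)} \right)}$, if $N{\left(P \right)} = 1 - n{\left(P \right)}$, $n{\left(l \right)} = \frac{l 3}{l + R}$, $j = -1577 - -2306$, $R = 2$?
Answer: $725$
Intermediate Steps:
$j = 729$ ($j = -1577 + 2306 = 729$)
$n{\left(l \right)} = \frac{3 l}{2 + l}$ ($n{\left(l \right)} = \frac{l 3}{l + 2} = \frac{3 l}{2 + l}$)
$N{\left(P \right)} = 1 - \frac{3 P}{2 + P}$
$j - N{\left(y{\left(7 \right)} \right)} = 729 - \frac{2 \left(1 - -1\right)}{2 - 1} = 729 - \frac{2 \left(1 + 1\right)}{1} = 729 - 2 \cdot 1 \cdot 2 = 729 - 4 = 725$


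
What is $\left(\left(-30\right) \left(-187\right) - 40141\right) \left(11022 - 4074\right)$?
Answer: $-239921388$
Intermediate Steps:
$\left(\left(-30\right) \left(-187\right) - 40141\right) \left(11022 - 4074\right) = \left(5610 - 40141\right) 6948 = \left(-34531\right) 6948 = -239921388$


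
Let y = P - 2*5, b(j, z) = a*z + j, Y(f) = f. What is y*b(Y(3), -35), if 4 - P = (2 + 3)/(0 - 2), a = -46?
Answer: -11291/2 ≈ -5645.5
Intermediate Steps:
P = 13/2 (P = 4 - (2 + 3)/(0 - 2) = 4 - 5/(-2) = 4 - 5*(-1)/2 = 4 - 1*(-5/2) = 4 + 5/2 = 13/2 ≈ 6.5000)
b(j, z) = j - 46*z (b(j, z) = -46*z + j = j - 46*z)
y = -7/2 (y = 13/2 - 2*5 = 13/2 - 10 = -7/2 ≈ -3.5000)
y*b(Y(3), -35) = -7*(3 - 46*(-35))/2 = -7*(3 + 1610)/2 = -7/2*1613 = -11291/2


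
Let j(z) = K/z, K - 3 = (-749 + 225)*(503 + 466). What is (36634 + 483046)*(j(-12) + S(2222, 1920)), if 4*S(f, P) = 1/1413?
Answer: 31070584186880/1413 ≈ 2.1989e+10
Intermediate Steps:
K = -507753 (K = 3 + (-749 + 225)*(503 + 466) = 3 - 524*969 = 3 - 507756 = -507753)
S(f, P) = 1/5652 (S(f, P) = (1/4)/1413 = (1/4)*(1/1413) = 1/5652)
j(z) = -507753/z
(36634 + 483046)*(j(-12) + S(2222, 1920)) = (36634 + 483046)*(-507753/(-12) + 1/5652) = 519680*(-507753*(-1/12) + 1/5652) = 519680*(169251/4 + 1/5652) = 519680*(59787916/1413) = 31070584186880/1413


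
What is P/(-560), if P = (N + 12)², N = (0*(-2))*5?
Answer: -9/35 ≈ -0.25714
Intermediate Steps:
N = 0 (N = 0*5 = 0)
P = 144 (P = (0 + 12)² = 12² = 144)
P/(-560) = 144/(-560) = 144*(-1/560) = -9/35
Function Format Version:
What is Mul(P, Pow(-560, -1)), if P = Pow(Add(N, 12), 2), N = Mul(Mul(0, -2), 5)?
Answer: Rational(-9, 35) ≈ -0.25714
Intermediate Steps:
N = 0 (N = Mul(0, 5) = 0)
P = 144 (P = Pow(Add(0, 12), 2) = Pow(12, 2) = 144)
Mul(P, Pow(-560, -1)) = Mul(144, Pow(-560, -1)) = Mul(144, Rational(-1, 560)) = Rational(-9, 35)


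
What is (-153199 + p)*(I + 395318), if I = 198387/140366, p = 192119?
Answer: 1079823816921500/70183 ≈ 1.5386e+10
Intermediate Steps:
I = 198387/140366 (I = 198387*(1/140366) = 198387/140366 ≈ 1.4134)
(-153199 + p)*(I + 395318) = (-153199 + 192119)*(198387/140366 + 395318) = 38920*(55489404775/140366) = 1079823816921500/70183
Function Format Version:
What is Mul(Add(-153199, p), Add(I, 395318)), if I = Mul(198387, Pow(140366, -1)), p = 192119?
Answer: Rational(1079823816921500, 70183) ≈ 1.5386e+10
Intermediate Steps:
I = Rational(198387, 140366) (I = Mul(198387, Rational(1, 140366)) = Rational(198387, 140366) ≈ 1.4134)
Mul(Add(-153199, p), Add(I, 395318)) = Mul(Add(-153199, 192119), Add(Rational(198387, 140366), 395318)) = Mul(38920, Rational(55489404775, 140366)) = Rational(1079823816921500, 70183)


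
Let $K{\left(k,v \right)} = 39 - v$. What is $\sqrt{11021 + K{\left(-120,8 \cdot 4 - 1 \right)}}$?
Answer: $\sqrt{11029} \approx 105.02$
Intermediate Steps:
$\sqrt{11021 + K{\left(-120,8 \cdot 4 - 1 \right)}} = \sqrt{11021 + \left(39 - \left(8 \cdot 4 - 1\right)\right)} = \sqrt{11021 + \left(39 - \left(32 - 1\right)\right)} = \sqrt{11021 + \left(39 - 31\right)} = \sqrt{11021 + 8} = \sqrt{11029}$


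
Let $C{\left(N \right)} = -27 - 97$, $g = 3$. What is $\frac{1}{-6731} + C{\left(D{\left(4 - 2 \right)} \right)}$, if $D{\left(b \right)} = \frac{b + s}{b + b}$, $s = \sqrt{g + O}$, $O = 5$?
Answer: $- \frac{834645}{6731} \approx -124.0$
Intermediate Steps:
$s = 2 \sqrt{2}$ ($s = \sqrt{3 + 5} = \sqrt{8} = 2 \sqrt{2} \approx 2.8284$)
$D{\left(b \right)} = \frac{b + 2 \sqrt{2}}{2 b}$ ($D{\left(b \right)} = \frac{b + 2 \sqrt{2}}{b + b} = \frac{b + 2 \sqrt{2}}{2 b}$)
$C{\left(N \right)} = -124$ ($C{\left(N \right)} = -27 - 97 = -124$)
$\frac{1}{-6731} + C{\left(D{\left(4 - 2 \right)} \right)} = \frac{1}{-6731} - 124 = - \frac{1}{6731} - 124 = - \frac{834645}{6731}$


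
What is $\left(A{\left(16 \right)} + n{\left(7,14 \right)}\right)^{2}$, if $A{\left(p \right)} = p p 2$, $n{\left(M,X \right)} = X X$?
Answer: $501264$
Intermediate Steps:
$n{\left(M,X \right)} = X^{2}$
$A{\left(p \right)} = 2 p^{2}$ ($A{\left(p \right)} = p^{2} \cdot 2 = 2 p^{2}$)
$\left(A{\left(16 \right)} + n{\left(7,14 \right)}\right)^{2} = \left(2 \cdot 16^{2} + 14^{2}\right)^{2} = \left(2 \cdot 256 + 196\right)^{2} = \left(512 + 196\right)^{2} = 708^{2} = 501264$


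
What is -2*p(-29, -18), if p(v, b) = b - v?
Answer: -22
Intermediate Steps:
-2*p(-29, -18) = -2*(-18 - 1*(-29)) = -2*(-18 + 29) = -2*11 = -22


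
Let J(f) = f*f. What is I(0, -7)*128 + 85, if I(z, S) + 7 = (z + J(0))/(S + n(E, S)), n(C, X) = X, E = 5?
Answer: -811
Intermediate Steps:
J(f) = f**2
I(z, S) = -7 + z/(2*S) (I(z, S) = -7 + (z + 0**2)/(S + S) = -7 + (z + 0)/((2*S)) = -7 + z*(1/(2*S)) = -7 + z/(2*S))
I(0, -7)*128 + 85 = (-7 + (1/2)*0/(-7))*128 + 85 = (-7 + (1/2)*0*(-1/7))*128 + 85 = (-7 + 0)*128 + 85 = -7*128 + 85 = -896 + 85 = -811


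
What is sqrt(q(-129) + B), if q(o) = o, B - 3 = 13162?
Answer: 2*sqrt(3259) ≈ 114.18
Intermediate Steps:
B = 13165 (B = 3 + 13162 = 13165)
sqrt(q(-129) + B) = sqrt(-129 + 13165) = sqrt(13036) = 2*sqrt(3259)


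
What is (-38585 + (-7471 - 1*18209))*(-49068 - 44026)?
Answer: 5982685910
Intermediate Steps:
(-38585 + (-7471 - 1*18209))*(-49068 - 44026) = (-38585 + (-7471 - 18209))*(-93094) = (-38585 - 25680)*(-93094) = -64265*(-93094) = 5982685910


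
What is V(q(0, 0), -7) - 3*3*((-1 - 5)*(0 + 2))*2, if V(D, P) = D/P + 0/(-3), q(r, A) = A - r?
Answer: 216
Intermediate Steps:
V(D, P) = D/P (V(D, P) = D/P + 0*(-1/3) = D/P + 0 = D/P)
V(q(0, 0), -7) - 3*3*((-1 - 5)*(0 + 2))*2 = (0 - 1*0)/(-7) - 3*3*((-1 - 5)*(0 + 2))*2 = (0 + 0)*(-1/7) - 3*3*(-6*2)*2 = 0*(-1/7) - 3*3*(-12)*2 = 0 - (-108)*2 = 0 - 3*(-72) = 0 + 216 = 216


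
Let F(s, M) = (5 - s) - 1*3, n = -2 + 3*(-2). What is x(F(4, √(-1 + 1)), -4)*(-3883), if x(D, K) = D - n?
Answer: -23298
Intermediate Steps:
n = -8 (n = -2 - 6 = -8)
F(s, M) = 2 - s (F(s, M) = (5 - s) - 3 = 2 - s)
x(D, K) = 8 + D (x(D, K) = D - 1*(-8) = D + 8 = 8 + D)
x(F(4, √(-1 + 1)), -4)*(-3883) = (8 + (2 - 1*4))*(-3883) = (8 + (2 - 4))*(-3883) = (8 - 2)*(-3883) = 6*(-3883) = -23298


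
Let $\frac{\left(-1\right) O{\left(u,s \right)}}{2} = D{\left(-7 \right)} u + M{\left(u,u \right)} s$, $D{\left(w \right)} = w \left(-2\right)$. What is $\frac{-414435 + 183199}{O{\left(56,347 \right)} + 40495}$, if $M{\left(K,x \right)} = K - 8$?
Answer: $- \frac{231236}{5615} \approx -41.182$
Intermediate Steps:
$M{\left(K,x \right)} = -8 + K$ ($M{\left(K,x \right)} = K - 8 = -8 + K$)
$D{\left(w \right)} = - 2 w$
$O{\left(u,s \right)} = - 28 u - 2 s \left(-8 + u\right)$ ($O{\left(u,s \right)} = - 2 \left(\left(-2\right) \left(-7\right) u + \left(-8 + u\right) s\right) = - 2 \left(14 u + s \left(-8 + u\right)\right) = - 28 u - 2 s \left(-8 + u\right)$)
$\frac{-414435 + 183199}{O{\left(56,347 \right)} + 40495} = \frac{-414435 + 183199}{\left(\left(-28\right) 56 - 694 \left(-8 + 56\right)\right) + 40495} = - \frac{231236}{\left(-1568 - 694 \cdot 48\right) + 40495} = - \frac{231236}{\left(-1568 - 33312\right) + 40495} = - \frac{231236}{-34880 + 40495} = - \frac{231236}{5615}$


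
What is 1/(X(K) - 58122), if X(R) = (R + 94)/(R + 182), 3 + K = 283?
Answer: -21/1220545 ≈ -1.7205e-5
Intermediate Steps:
K = 280 (K = -3 + 283 = 280)
X(R) = (94 + R)/(182 + R)
1/(X(K) - 58122) = 1/((94 + 280)/(182 + 280) - 58122) = 1/(374/462 - 58122) = 1/((1/462)*374 - 58122) = 1/(17/21 - 58122) = 1/(-1220545/21) = -21/1220545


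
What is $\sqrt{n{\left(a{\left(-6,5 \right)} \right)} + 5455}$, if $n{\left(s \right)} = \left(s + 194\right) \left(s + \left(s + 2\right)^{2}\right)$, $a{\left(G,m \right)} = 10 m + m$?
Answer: $\sqrt{828151} \approx 910.03$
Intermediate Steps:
$a{\left(G,m \right)} = 11 m$
$n{\left(s \right)} = \left(194 + s\right) \left(s + \left(2 + s\right)^{2}\right)$
$\sqrt{n{\left(a{\left(-6,5 \right)} \right)} + 5455} = \sqrt{\left(776 + \left(11 \cdot 5\right)^{3} + 199 \left(11 \cdot 5\right)^{2} + 974 \cdot 11 \cdot 5\right) + 5455} = \sqrt{\left(776 + 55^{3} + 199 \cdot 55^{2} + 974 \cdot 55\right) + 5455} = \sqrt{\left(776 + 166375 + 199 \cdot 3025 + 53570\right) + 5455} = \sqrt{\left(776 + 166375 + 601975 + 53570\right) + 5455} = \sqrt{822696 + 5455} = \sqrt{828151}$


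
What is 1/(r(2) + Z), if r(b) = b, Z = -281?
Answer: -1/279 ≈ -0.0035842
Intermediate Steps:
1/(r(2) + Z) = 1/(2 - 281) = 1/(-279) = -1/279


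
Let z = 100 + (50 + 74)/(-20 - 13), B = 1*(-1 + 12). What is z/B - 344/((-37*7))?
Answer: 947456/94017 ≈ 10.077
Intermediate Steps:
B = 11 (B = 1*11 = 11)
z = 3176/33 (z = 100 + 124/(-33) = 100 + 124*(-1/33) = 100 - 124/33 = 3176/33 ≈ 96.242)
z/B - 344/((-37*7)) = (3176/33)/11 - 344/((-37*7)) = (3176/33)*(1/11) - 344/(-259) = 3176/363 - 344*(-1/259) = 3176/363 + 344/259 = 947456/94017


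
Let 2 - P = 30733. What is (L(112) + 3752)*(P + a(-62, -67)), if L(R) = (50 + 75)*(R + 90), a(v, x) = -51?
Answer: -892739564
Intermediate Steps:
L(R) = 11250 + 125*R (L(R) = 125*(90 + R) = 11250 + 125*R)
P = -30731 (P = 2 - 1*30733 = 2 - 30733 = -30731)
(L(112) + 3752)*(P + a(-62, -67)) = ((11250 + 125*112) + 3752)*(-30731 - 51) = ((11250 + 14000) + 3752)*(-30782) = (25250 + 3752)*(-30782) = 29002*(-30782) = -892739564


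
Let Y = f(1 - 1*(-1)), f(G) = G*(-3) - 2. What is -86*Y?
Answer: 688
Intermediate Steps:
f(G) = -2 - 3*G (f(G) = -3*G - 2 = -2 - 3*G)
Y = -8 (Y = -2 - 3*(1 - 1*(-1)) = -2 - 3*(1 + 1) = -2 - 3*2 = -2 - 6 = -8)
-86*Y = -86*(-8) = 688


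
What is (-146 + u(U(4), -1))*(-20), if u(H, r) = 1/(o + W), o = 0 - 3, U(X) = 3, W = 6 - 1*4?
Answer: 2940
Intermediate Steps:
W = 2 (W = 6 - 4 = 2)
o = -3
u(H, r) = -1 (u(H, r) = 1/(-3 + 2) = 1/(-1) = -1)
(-146 + u(U(4), -1))*(-20) = (-146 - 1)*(-20) = -147*(-20) = 2940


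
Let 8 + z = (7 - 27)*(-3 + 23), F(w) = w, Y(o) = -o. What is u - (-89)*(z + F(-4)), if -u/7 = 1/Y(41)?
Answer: -1503381/41 ≈ -36668.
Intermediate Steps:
z = -408 (z = -8 + (7 - 27)*(-3 + 23) = -8 - 20*20 = -8 - 400 = -408)
u = 7/41 (u = -7/((-1*41)) = -7/(-41) = -7*(-1/41) = 7/41 ≈ 0.17073)
u - (-89)*(z + F(-4)) = 7/41 - (-89)*(-408 - 4) = 7/41 - (-89)*(-412) = 7/41 - 1*36668 = 7/41 - 36668 = -1503381/41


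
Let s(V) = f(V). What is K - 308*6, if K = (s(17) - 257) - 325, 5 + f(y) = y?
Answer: -2418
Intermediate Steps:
f(y) = -5 + y
s(V) = -5 + V
K = -570 (K = ((-5 + 17) - 257) - 325 = (12 - 257) - 325 = -245 - 325 = -570)
K - 308*6 = -570 - 308*6 = -570 - 1*1848 = -570 - 1848 = -2418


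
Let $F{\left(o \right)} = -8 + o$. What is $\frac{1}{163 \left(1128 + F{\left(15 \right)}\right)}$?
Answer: $\frac{1}{185005} \approx 5.4053 \cdot 10^{-6}$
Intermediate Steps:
$\frac{1}{163 \left(1128 + F{\left(15 \right)}\right)} = \frac{1}{163 \left(1128 + \left(-8 + 15\right)\right)} = \frac{1}{163 \left(1128 + 7\right)} = \frac{1}{163 \cdot 1135} = \frac{1}{185005}$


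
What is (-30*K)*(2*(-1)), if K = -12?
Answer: -720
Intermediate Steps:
(-30*K)*(2*(-1)) = (-30*(-12))*(2*(-1)) = 360*(-2) = -720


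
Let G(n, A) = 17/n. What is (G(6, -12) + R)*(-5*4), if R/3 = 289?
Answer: -52190/3 ≈ -17397.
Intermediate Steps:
R = 867 (R = 3*289 = 867)
(G(6, -12) + R)*(-5*4) = (17/6 + 867)*(-5*4) = (17*(1/6) + 867)*(-20) = (17/6 + 867)*(-20) = (5219/6)*(-20) = -52190/3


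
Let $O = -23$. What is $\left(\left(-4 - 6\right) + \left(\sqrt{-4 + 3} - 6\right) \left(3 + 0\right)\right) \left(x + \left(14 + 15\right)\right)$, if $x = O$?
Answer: $-168 + 18 i \approx -168.0 + 18.0 i$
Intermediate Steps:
$x = -23$
$\left(\left(-4 - 6\right) + \left(\sqrt{-4 + 3} - 6\right) \left(3 + 0\right)\right) \left(x + \left(14 + 15\right)\right) = \left(\left(-4 - 6\right) + \left(\sqrt{-4 + 3} - 6\right) \left(3 + 0\right)\right) \left(-23 + \left(14 + 15\right)\right) = \left(-10 + \left(\sqrt{-1} - 6\right) 3\right) \left(-23 + 29\right) = \left(-10 + \left(i - 6\right) 3\right) 6 = \left(-10 + \left(-6 + i\right) 3\right) 6 = \left(-10 - \left(18 - 3 i\right)\right) 6 = \left(-28 + 3 i\right) 6 = -168 + 18 i$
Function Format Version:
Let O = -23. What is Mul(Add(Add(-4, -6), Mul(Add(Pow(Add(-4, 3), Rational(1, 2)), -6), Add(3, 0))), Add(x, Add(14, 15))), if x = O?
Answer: Add(-168, Mul(18, I)) ≈ Add(-168.00, Mul(18.000, I))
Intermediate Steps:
x = -23
Mul(Add(Add(-4, -6), Mul(Add(Pow(Add(-4, 3), Rational(1, 2)), -6), Add(3, 0))), Add(x, Add(14, 15))) = Mul(Add(Add(-4, -6), Mul(Add(Pow(Add(-4, 3), Rational(1, 2)), -6), Add(3, 0))), Add(-23, Add(14, 15))) = Mul(Add(-10, Mul(Add(Pow(-1, Rational(1, 2)), -6), 3)), Add(-23, 29)) = Mul(Add(-10, Mul(Add(I, -6), 3)), 6) = Mul(Add(-10, Mul(Add(-6, I), 3)), 6) = Mul(Add(-10, Add(-18, Mul(3, I))), 6) = Mul(Add(-28, Mul(3, I)), 6) = Add(-168, Mul(18, I))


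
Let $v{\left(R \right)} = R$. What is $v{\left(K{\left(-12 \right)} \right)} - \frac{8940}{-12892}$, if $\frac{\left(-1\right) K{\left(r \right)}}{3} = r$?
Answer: $\frac{118263}{3223} \approx 36.693$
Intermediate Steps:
$K{\left(r \right)} = - 3 r$
$v{\left(K{\left(-12 \right)} \right)} - \frac{8940}{-12892} = \left(-3\right) \left(-12\right) - \frac{8940}{-12892} = 36 - - \frac{2235}{3223} = 36 + \frac{2235}{3223} = \frac{118263}{3223}$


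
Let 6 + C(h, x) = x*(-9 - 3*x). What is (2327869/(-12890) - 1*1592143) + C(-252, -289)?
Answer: -23721358659/12890 ≈ -1.8403e+6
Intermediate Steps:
C(h, x) = -6 + x*(-9 - 3*x)
(2327869/(-12890) - 1*1592143) + C(-252, -289) = (2327869/(-12890) - 1*1592143) + (-6 - 9*(-289) - 3*(-289)²) = (2327869*(-1/12890) - 1592143) + (-6 + 2601 - 3*83521) = (-2327869/12890 - 1592143) + (-6 + 2601 - 250563) = -20525051139/12890 - 247968 = -23721358659/12890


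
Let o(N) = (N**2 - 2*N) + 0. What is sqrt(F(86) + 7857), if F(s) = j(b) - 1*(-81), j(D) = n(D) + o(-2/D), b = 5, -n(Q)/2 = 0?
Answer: sqrt(198474)/5 ≈ 89.101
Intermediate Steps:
n(Q) = 0 (n(Q) = -2*0 = 0)
o(N) = N**2 - 2*N
j(D) = -2*(-2 - 2/D)/D (j(D) = 0 + (-2/D)*(-2 - 2/D) = 0 - 2*(-2 - 2/D)/D = -2*(-2 - 2/D)/D)
F(s) = 2049/25 (F(s) = 4*(1 + 5)/5**2 - 1*(-81) = 4*(1/25)*6 + 81 = 24/25 + 81 = 2049/25)
sqrt(F(86) + 7857) = sqrt(2049/25 + 7857) = sqrt(198474/25) = sqrt(198474)/5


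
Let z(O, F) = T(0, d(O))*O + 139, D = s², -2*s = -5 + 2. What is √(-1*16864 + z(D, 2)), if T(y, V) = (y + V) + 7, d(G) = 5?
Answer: 11*I*√138 ≈ 129.22*I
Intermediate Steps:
s = 3/2 (s = -(-5 + 2)/2 = -½*(-3) = 3/2 ≈ 1.5000)
T(y, V) = 7 + V + y (T(y, V) = (V + y) + 7 = 7 + V + y)
D = 9/4 (D = (3/2)² = 9/4 ≈ 2.2500)
z(O, F) = 139 + 12*O (z(O, F) = (7 + 5 + 0)*O + 139 = 12*O + 139 = 139 + 12*O)
√(-1*16864 + z(D, 2)) = √(-1*16864 + (139 + 12*(9/4))) = √(-16864 + (139 + 27)) = √(-16864 + 166) = √(-16698) = 11*I*√138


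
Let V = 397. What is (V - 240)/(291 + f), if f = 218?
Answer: 157/509 ≈ 0.30845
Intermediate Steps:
(V - 240)/(291 + f) = (397 - 240)/(291 + 218) = 157/509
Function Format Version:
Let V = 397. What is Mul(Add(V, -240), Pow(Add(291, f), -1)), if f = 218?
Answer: Rational(157, 509) ≈ 0.30845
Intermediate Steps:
Mul(Add(V, -240), Pow(Add(291, f), -1)) = Mul(Add(397, -240), Pow(Add(291, 218), -1)) = Mul(157, Pow(509, -1)) = Mul(157, Rational(1, 509)) = Rational(157, 509)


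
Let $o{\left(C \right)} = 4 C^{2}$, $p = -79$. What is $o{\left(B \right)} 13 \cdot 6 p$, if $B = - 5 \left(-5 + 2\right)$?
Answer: $-5545800$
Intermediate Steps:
$B = 15$ ($B = \left(-5\right) \left(-3\right) = 15$)
$o{\left(B \right)} 13 \cdot 6 p = 4 \cdot 15^{2} \cdot 13 \cdot 6 \left(-79\right) = 4 \cdot 225 \cdot 78 \left(-79\right) = 900 \cdot 78 \left(-79\right) = 70200 \left(-79\right) = -5545800$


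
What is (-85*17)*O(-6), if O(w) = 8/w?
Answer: 5780/3 ≈ 1926.7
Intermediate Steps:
(-85*17)*O(-6) = (-85*17)*(8/(-6)) = -11560*(-1)/6 = -1445*(-4/3) = 5780/3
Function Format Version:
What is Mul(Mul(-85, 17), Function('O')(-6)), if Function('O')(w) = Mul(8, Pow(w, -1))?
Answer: Rational(5780, 3) ≈ 1926.7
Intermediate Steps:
Mul(Mul(-85, 17), Function('O')(-6)) = Mul(Mul(-85, 17), Mul(8, Pow(-6, -1))) = Mul(-1445, Mul(8, Rational(-1, 6))) = Mul(-1445, Rational(-4, 3)) = Rational(5780, 3)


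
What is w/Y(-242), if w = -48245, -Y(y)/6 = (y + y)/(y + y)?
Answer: 48245/6 ≈ 8040.8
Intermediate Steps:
Y(y) = -6 (Y(y) = -6*(y + y)/(y + y) = -6*2*y/(2*y) = -6*2*y*1/(2*y) = -6*1 = -6)
w/Y(-242) = -48245/(-6) = -48245*(-⅙) = 48245/6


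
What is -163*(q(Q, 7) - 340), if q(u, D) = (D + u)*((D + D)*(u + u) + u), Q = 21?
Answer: -2724056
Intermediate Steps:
q(u, D) = (D + u)*(u + 4*D*u) (q(u, D) = (D + u)*((2*D)*(2*u) + u) = (D + u)*(4*D*u + u) = (D + u)*(u + 4*D*u))
-163*(q(Q, 7) - 340) = -163*(21*(7 + 21 + 4*7² + 4*7*21) - 340) = -163*(21*(7 + 21 + 4*49 + 588) - 340) = -163*(21*(7 + 21 + 196 + 588) - 340) = -163*(21*812 - 340) = -163*(17052 - 340) = -163*16712 = -2724056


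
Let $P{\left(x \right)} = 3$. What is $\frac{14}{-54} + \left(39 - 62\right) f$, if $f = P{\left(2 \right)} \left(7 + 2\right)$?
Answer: $- \frac{16774}{27} \approx -621.26$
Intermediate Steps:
$f = 27$ ($f = 3 \left(7 + 2\right) = 3 \cdot 9 = 27$)
$\frac{14}{-54} + \left(39 - 62\right) f = \frac{14}{-54} + \left(39 - 62\right) 27 = 14 \left(- \frac{1}{54}\right) - 621 = - \frac{7}{27} - 621 = - \frac{16774}{27}$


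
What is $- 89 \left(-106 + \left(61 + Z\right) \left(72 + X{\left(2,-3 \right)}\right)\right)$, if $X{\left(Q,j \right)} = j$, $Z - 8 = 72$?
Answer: $-856447$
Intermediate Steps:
$Z = 80$ ($Z = 8 + 72 = 80$)
$- 89 \left(-106 + \left(61 + Z\right) \left(72 + X{\left(2,-3 \right)}\right)\right) = - 89 \left(-106 + \left(61 + 80\right) \left(72 - 3\right)\right) = - 89 \left(-106 + 141 \cdot 69\right) = - 89 \left(-106 + 9729\right) = \left(-89\right) 9623 = -856447$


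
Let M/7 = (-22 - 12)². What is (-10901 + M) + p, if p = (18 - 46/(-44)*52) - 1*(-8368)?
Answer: 61945/11 ≈ 5631.4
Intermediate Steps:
M = 8092 (M = 7*(-22 - 12)² = 7*(-34)² = 7*1156 = 8092)
p = 92844/11 (p = (18 - 46*(-1/44)*52) + 8368 = (18 + (23/22)*52) + 8368 = (18 + 598/11) + 8368 = 796/11 + 8368 = 92844/11 ≈ 8440.4)
(-10901 + M) + p = (-10901 + 8092) + 92844/11 = -2809 + 92844/11 = 61945/11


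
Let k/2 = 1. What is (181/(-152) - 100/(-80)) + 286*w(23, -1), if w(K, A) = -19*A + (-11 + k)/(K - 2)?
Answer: 5651423/1064 ≈ 5311.5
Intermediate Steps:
k = 2 (k = 2*1 = 2)
w(K, A) = -19*A - 9/(-2 + K) (w(K, A) = -19*A + (-11 + 2)/(K - 2) = -19*A - 9/(-2 + K))
(181/(-152) - 100/(-80)) + 286*w(23, -1) = (181/(-152) - 100/(-80)) + 286*((-9 + 38*(-1) - 19*(-1)*23)/(-2 + 23)) = (181*(-1/152) - 100*(-1/80)) + 286*((-9 - 38 + 437)/21) = (-181/152 + 5/4) + 286*((1/21)*390) = 9/152 + 286*(130/7) = 9/152 + 37180/7 = 5651423/1064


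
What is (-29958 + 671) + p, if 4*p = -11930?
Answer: -64539/2 ≈ -32270.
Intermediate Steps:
p = -5965/2 (p = (1/4)*(-11930) = -5965/2 ≈ -2982.5)
(-29958 + 671) + p = (-29958 + 671) - 5965/2 = -29287 - 5965/2 = -64539/2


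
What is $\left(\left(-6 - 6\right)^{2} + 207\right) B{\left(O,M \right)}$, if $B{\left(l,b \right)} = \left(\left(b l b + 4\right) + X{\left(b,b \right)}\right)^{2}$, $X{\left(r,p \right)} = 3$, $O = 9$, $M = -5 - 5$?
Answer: $288749799$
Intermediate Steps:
$M = -10$
$B{\left(l,b \right)} = \left(7 + l b^{2}\right)^{2}$ ($B{\left(l,b \right)} = \left(\left(b l b + 4\right) + 3\right)^{2} = \left(\left(l b^{2} + 4\right) + 3\right)^{2} = \left(\left(4 + l b^{2}\right) + 3\right)^{2} = \left(7 + l b^{2}\right)^{2}$)
$\left(\left(-6 - 6\right)^{2} + 207\right) B{\left(O,M \right)} = \left(\left(-6 - 6\right)^{2} + 207\right) \left(7 + 9 \left(-10\right)^{2}\right)^{2} = \left(\left(-12\right)^{2} + 207\right) \left(7 + 9 \cdot 100\right)^{2} = \left(144 + 207\right) \left(7 + 900\right)^{2} = 351 \cdot 907^{2} = 351 \cdot 822649 = 288749799$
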